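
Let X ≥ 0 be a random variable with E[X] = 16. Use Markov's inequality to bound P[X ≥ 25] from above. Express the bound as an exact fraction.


μ = E[X] = 16, a = 25.
Markov: P[X ≥ 25] ≤ μ/a = (16)/25 = 16/25.
Numerically: ≈ 0.6400.
(Since a = 25 > μ = 16.0000, the bound 16/25 is < 1 and informative.)

P[X ≥ 25] ≤ 16/25 ≈ 0.6400.


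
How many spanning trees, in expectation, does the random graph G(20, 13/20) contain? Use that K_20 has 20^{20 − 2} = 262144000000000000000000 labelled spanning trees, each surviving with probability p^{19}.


K_20 has 20^{20 − 2} = 262144000000000000000000 labelled spanning trees.
For each such spanning tree H, let X_H = 1 if all 19 edges of H are present in G. Then P[X_H = 1] = p^{19} = (13/20)^{19} = 1461920290375446110677/5242880000000000000000000.
By linearity of expectation: E[X] = Σ_H E[X_H] = 262144000000000000000000 · p^{19} = 262144000000000000000000 · 1461920290375446110677/5242880000000000000000000 = 1461920290375446110677/20.
Numerically: E[X] ≈ 7.3096e+19.

E[X] = 262144000000000000000000 · (13/20)^{19} = 1461920290375446110677/20 ≈ 7.3096e+19.


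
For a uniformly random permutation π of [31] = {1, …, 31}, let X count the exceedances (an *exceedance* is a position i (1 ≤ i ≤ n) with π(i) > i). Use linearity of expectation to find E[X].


Write X = Σ_{i=1}^{31} X_i, where X_i = 1_{π(i) > i}.
For each fixed i, π(i) is uniform over {1, …, 31} (marginal of a uniform permutation), so P[π(i) > i] = (n − i)/n. Summing: Σ_{i=1}^{31} (n − i)/n = (0 + 1 + … + 30)/31 = 31(31 − 1)/(2·31) = (31 − 1)/2.
Hence E[X] = Σ_{i=1}^{31} (31 − i)/31 = 15 ≈ 15.00000.

E[X] = 15 = 15.00000.


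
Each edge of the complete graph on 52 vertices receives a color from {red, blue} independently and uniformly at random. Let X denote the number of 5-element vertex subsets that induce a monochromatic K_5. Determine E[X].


Let X = Σ_S X_S over the C(52, 5) = 2598960 subsets S of size 5, where X_S = 1 if the K_5 on S is monochromatic.
For a fixed S, the K_5 on S has C(5, 2) = 10 edges. P[all 10 edges red] = (1/2)^10, and likewise for blue, so P[monochromatic] = 2·(1/2)^10 = 2^{1 − 10} = 1/512.
Summing: E[X] = C(52, 5) · 2^{1 − 10} = 2598960 · 1/512 = 162435/32.
Numerically: E[X] ≈ 5076.093750.

E[X] = C(52,5)·2^(1−C(5,2)) = 162435/32 ≈ 5076.093750.


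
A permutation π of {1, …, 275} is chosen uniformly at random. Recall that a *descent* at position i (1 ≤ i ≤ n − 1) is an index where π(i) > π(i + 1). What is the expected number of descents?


Write X = Σ X_I over i = 1, …, 274, with X_I the indicator of one descent.
There are 274 indicators.
For each fixed i, the pair (π(i), π(i+1)) is a uniformly random ordered pair of distinct values from {1, …, 275}; by symmetry P[π(i) > π(i+1)] = 1/2.
By linearity: E[X] = 274 · (1/2) = (275 − 1) · (1/2) = 137 ≈ 137.0000.

E[X] = 137 = 137.0000.


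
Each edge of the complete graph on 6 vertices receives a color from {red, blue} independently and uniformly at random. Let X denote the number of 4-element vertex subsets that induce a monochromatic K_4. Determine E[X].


Let X = Σ_S X_S over the C(6, 4) = 15 subsets S of size 4, where X_S = 1 if the K_4 on S is monochromatic.
For a fixed S, the K_4 on S has C(4, 2) = 6 edges. P[all 6 edges red] = (1/2)^6, and likewise for blue, so P[monochromatic] = 2·(1/2)^6 = 2^{1 − 6} = 1/32.
By linearity of expectation: E[X] = C(6, 4) · 2^{1 − 6} = 15 · 1/32 = 15/32.
Numerically: E[X] ≈ 0.469.

E[X] = C(6,4)·2^(1−C(4,2)) = 15/32 ≈ 0.469.


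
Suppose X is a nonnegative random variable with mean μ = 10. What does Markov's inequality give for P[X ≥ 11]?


μ = E[X] = 10, a = 11.
Markov: P[X ≥ 11] ≤ μ/a = (10)/11 = 10/11.
Numerically: ≈ 0.90909.
(Since a = 11 > μ = 10.00000, the bound 10/11 is < 1 and informative.)

P[X ≥ 11] ≤ 10/11 ≈ 0.90909.


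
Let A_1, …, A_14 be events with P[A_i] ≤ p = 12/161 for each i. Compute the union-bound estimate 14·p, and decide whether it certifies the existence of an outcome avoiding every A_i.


Union bound: P[∪_{i=1}^{14} A_i] ≤ Σ_i P[A_i] ≤ 14·p = 14·(12/161) = 24/23.
Numerically: 24/23 ≈ 1.0435.
Is 24/23 < 1? NO.
Since the bound 24/23 is ≥ 1, the union bound is uninformative here; it does NOT by itself certify existence.

14·p = 24/23 ≈ 1.0435; existence NOT certified by the union bound.


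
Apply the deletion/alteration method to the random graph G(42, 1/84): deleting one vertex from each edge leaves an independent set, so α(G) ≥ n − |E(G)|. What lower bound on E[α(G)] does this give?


E[|E(G)|] = C(42, 2)·p = 861 · (1/84) = 41/4.
E[α(G)] ≥ n − E[|E(G)|] = 42 − 41/4 = 127/4.
Numerically: ≈ 31.750000.
(This is only a lower bound; the true E[α(G)] may be larger.)

E[α(G)] ≥ 127/4 ≈ 31.750000.


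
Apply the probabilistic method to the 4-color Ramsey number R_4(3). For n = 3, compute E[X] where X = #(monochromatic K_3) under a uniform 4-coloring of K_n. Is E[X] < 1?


E[X] = C(3, 3) · 4^{1 − 3} = 1 · 4^{−2} = 1/16.
As a reduced fraction: E[X] = 1/16 ≈ 0.062500.
Is E[X] < 1? YES.
Since E[X] < 1, there exists a 4-coloring of K_{3} with no monochromatic K_3; hence R_4(3) > 3.

E[X] = 1/16 ≈ 0.062500; E[X] < 1, so R_4(3) > 3.


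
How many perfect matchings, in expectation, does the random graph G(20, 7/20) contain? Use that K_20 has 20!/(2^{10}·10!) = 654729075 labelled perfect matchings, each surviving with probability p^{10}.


K_20 has 20!/(2^{10}·10!) = 654729075 labelled perfect matchings.
For each such perfect matching H, let X_H = 1 if all 10 edges of H are present in G. Then P[X_H = 1] = p^{10} = (7/20)^{10} = 282475249/10240000000000.
By linearity: E[X] = Σ_H E[X_H] = 654729075 · p^{10} = 654729075 · 282475249/10240000000000 = 7397790339526587/409600000000.
Numerically: E[X] ≈ 1.806e+04.

E[X] = 654729075 · (7/20)^{10} = 7397790339526587/409600000000 ≈ 1.806e+04.


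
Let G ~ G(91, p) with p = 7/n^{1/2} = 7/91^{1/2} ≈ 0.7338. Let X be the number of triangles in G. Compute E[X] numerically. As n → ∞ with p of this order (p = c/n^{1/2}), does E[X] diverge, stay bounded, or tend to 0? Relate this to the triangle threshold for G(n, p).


Number of potential triangles: C(91, 3) = 121485.
Each occurs with probability p³ ≈ (0.7338)³ ≈ 3.951227e-01.
By linearity: E[X] = C(91, 3)·p³ ≈ 121485 · 3.951227e-01 ≈ 48001.4868.
Since α = 1/2 < 1, p = c/n^{1/2} ≫ 1/n is above the triangle threshold p ~ 1/n. Asymptotically E[X] ~ (c³/6)·n^{3(1−α)} = (7³/6)·n^{1.5} → ∞; triangles are abundant w.h.p.

E[X] ≈ 48001.4868; in regime p = Θ(1/n^{1/2}) E[X] diverges (above the triangle threshold p ~ 1/n).


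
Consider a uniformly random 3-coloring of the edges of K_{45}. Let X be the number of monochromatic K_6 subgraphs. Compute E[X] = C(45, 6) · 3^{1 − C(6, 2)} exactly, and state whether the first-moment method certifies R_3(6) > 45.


E[X] = C(45, 6) · 3^{1 − 15} = 8145060 · 3^{−14} = 8145060/4782969.
As a reduced fraction: E[X] = 2715020/1594323 ≈ 1.7029297.
Is E[X] < 1? NO.
Since E[X] ≥ 1, the first-moment bound is inconclusive at n = 45; it does NOT by itself certify R_3(6) > 45.

E[X] = 2715020/1594323 ≈ 1.7029297; E[X] ≥ 1; first-moment method inconclusive here.


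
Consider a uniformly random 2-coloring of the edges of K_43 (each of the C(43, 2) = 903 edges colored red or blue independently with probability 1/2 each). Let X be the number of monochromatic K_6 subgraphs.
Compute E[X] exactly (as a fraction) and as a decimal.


Let X = Σ_S X_S over the C(43, 6) = 6096454 subsets S of size 6, where X_S = 1 if the K_6 on S is monochromatic.
For a fixed S, the K_6 on S has C(6, 2) = 15 edges. P[all 15 edges red] = (1/2)^15, and likewise for blue, so P[monochromatic] = 2·(1/2)^15 = 2^{1 − 15} = 1/16384.
Summing: E[X] = C(43, 6) · 2^{1 − 15} = 6096454 · 1/16384 = 3048227/8192.
Numerically: E[X] ≈ 372.09802.

E[X] = C(43,6)·2^(1−C(6,2)) = 3048227/8192 ≈ 372.09802.


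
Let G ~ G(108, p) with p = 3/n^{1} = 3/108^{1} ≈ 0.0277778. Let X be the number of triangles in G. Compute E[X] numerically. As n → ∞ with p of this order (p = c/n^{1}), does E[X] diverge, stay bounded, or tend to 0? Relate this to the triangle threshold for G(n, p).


Number of potential triangles: C(108, 3) = 204156.
Each occurs with probability p³ ≈ (0.0277778)³ ≈ 2.14334705e-05.
By linearity: E[X] = C(108, 3)·p³ ≈ 204156 · 2.14334705e-05 ≈ 4.375772.
Here α = 1, so p = 3/n is exactly at the triangle threshold p ~ 1/n. Asymptotically E[X] → c³/6 = 3³/6 = 9/2 ≈ 4.500000, a bounded constant. In this regime the triangle count is asymptotically Poisson(c³/6).

E[X] ≈ 4.375772; in regime p = Θ(1/n^{1}) E[X] stays bounded (at the triangle threshold p ~ 1/n).


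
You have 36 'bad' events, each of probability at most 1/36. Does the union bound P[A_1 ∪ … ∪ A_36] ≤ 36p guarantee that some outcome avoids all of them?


Union bound: P[∪_{i=1}^{36} A_i] ≤ Σ_i P[A_i] ≤ 36·p = 36·(1/36) = 1.
Numerically: 1 ≈ 1.0000000.
Is 1 < 1? NO.
Since the bound 1 is ≥ 1, the union bound is uninformative here; it does NOT by itself certify existence.

36·p = 1 ≈ 1.0000000; existence NOT certified by the union bound.


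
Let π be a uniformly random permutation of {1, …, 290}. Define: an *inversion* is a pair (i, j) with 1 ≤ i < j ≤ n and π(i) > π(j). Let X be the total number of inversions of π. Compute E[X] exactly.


Write X = Σ X_I over the C(290, 2) = 41905 pairs i < j, with X_I the indicator of one inversion.
There are 41905 indicators.
For each fixed pair i < j, the values π(i) and π(j) are two distinct elements of {1, …, 290} in uniformly random order; by symmetry P[π(i) > π(j)] = 1/2.
By linearity: E[X] = 41905 · (1/2) = C(290, 2) · (1/2) = 41905/2 = 41905/2 ≈ 20952.500000.

E[X] = 41905/2 = 20952.500000.


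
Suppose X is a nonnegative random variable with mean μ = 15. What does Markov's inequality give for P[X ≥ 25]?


μ = E[X] = 15, a = 25.
Markov: P[X ≥ 25] ≤ μ/a = (15)/25 = 3/5.
Numerically: ≈ 0.600000.
(Since a = 25 > μ = 15.000000, the bound 3/5 is < 1 and informative.)

P[X ≥ 25] ≤ 3/5 ≈ 0.600000.


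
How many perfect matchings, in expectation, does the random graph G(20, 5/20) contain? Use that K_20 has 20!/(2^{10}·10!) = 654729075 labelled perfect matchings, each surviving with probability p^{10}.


K_20 has 20!/(2^{10}·10!) = 654729075 labelled perfect matchings.
For each such perfect matching H, let X_H = 1 if all 10 edges of H are present in G. Then P[X_H = 1] = p^{10} = (1/4)^{10} = 1/1048576.
Summing the indicators: E[X] = Σ_H E[X_H] = 654729075 · p^{10} = 654729075 · 1/1048576 = 654729075/1048576.
Numerically: E[X] ≈ 624.398.

E[X] = 654729075 · (1/4)^{10} = 654729075/1048576 ≈ 624.398.


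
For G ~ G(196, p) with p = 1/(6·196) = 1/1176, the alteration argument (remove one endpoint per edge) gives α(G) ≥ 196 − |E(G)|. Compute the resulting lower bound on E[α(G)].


E[|E(G)|] = C(196, 2)·p = 19110 · (1/1176) = 65/4.
E[α(G)] ≥ n − E[|E(G)|] = 196 − 65/4 = 719/4.
Numerically: ≈ 179.750000.
(This is only a lower bound; the true E[α(G)] may be larger.)

E[α(G)] ≥ 719/4 ≈ 179.750000.


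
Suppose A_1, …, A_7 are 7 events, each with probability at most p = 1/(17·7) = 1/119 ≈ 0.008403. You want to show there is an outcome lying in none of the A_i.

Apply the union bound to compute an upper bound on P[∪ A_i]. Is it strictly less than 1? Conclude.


Union bound: P[∪_{i=1}^{7} A_i] ≤ Σ_i P[A_i] ≤ 7·p = 7·(1/119) = 1/17.
Numerically: 1/17 ≈ 0.058824.
Is 1/17 < 1? YES.
Since P[∪ A_i] ≤ 1/17 < 1, the complement has P[∩ A_i^c] ≥ 1 − 1/17 = 16/17 > 0, so some outcome avoids every A_i.

7·p = 1/17 ≈ 0.058824; existence CERTIFIED by the union bound.


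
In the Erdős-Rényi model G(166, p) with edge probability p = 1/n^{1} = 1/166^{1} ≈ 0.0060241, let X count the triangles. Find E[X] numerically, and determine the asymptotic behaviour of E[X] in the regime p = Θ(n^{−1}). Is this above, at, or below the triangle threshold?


Number of potential triangles: C(166, 3) = 748660.
Each occurs with probability p³ ≈ (0.0060241)³ ≈ 2.18612875e-07.
By linearity: E[X] = C(166, 3)·p³ ≈ 748660 · 2.18612875e-07 ≈ 0.163667.
Here α = 1, so p = 1/n is exactly at the triangle threshold p ~ 1/n. Asymptotically E[X] → c³/6 = 1³/6 = 1/6 ≈ 0.166667, a bounded constant. In this regime the triangle count is asymptotically Poisson(c³/6).

E[X] ≈ 0.163667; in regime p = Θ(1/n^{1}) E[X] stays bounded (at the triangle threshold p ~ 1/n).


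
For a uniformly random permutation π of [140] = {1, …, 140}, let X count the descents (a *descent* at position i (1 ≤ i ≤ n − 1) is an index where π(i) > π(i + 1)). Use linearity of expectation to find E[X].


Write X = Σ X_I over i = 1, …, 139, with X_I the indicator of one descent.
There are 139 indicators.
For each fixed i, the pair (π(i), π(i+1)) is a uniformly random ordered pair of distinct values from {1, …, 140}; by symmetry P[π(i) > π(i+1)] = 1/2.
By linearity: E[X] = 139 · (1/2) = (140 − 1) · (1/2) = 139/2 ≈ 69.500.

E[X] = 139/2 = 69.500.


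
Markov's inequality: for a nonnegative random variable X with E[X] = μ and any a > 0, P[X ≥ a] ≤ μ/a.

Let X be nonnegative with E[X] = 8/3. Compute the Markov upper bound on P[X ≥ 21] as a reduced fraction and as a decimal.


μ = E[X] = 8/3, a = 21.
Markov: P[X ≥ 21] ≤ μ/a = (8/3)/21 = 8/63.
Numerically: ≈ 0.1270.
(Since a = 21 > μ = 2.6667, the bound 8/63 is < 1 and informative.)

P[X ≥ 21] ≤ 8/63 ≈ 0.1270.


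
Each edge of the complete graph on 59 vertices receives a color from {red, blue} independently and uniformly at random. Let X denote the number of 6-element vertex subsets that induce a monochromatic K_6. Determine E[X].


Let X = Σ_S X_S over the C(59, 6) = 45057474 subsets S of size 6, where X_S = 1 if the K_6 on S is monochromatic.
For a fixed S, the K_6 on S has C(6, 2) = 15 edges. P[all 15 edges red] = (1/2)^15, and likewise for blue, so P[monochromatic] = 2·(1/2)^15 = 2^{1 − 15} = 1/16384.
By linearity: E[X] = C(59, 6) · 2^{1 − 15} = 45057474 · 1/16384 = 22528737/8192.
Numerically: E[X] ≈ 2750.0900.

E[X] = C(59,6)·2^(1−C(6,2)) = 22528737/8192 ≈ 2750.0900.


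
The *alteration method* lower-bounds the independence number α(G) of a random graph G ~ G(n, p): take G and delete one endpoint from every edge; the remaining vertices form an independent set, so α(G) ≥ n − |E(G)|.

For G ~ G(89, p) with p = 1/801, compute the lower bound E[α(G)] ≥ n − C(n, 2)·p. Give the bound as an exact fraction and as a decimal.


E[|E(G)|] = C(89, 2)·p = 3916 · (1/801) = 44/9.
E[α(G)] ≥ n − E[|E(G)|] = 89 − 44/9 = 757/9.
Numerically: ≈ 84.11111.
(This is only a lower bound; the true E[α(G)] may be larger.)

E[α(G)] ≥ 757/9 ≈ 84.11111.


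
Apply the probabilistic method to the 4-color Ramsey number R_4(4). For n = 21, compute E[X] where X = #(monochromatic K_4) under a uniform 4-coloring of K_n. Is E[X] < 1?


E[X] = C(21, 4) · 4^{1 − 6} = 5985 · 4^{−5} = 5985/1024.
As a reduced fraction: E[X] = 5985/1024 ≈ 5.844727.
Is E[X] < 1? NO.
Since E[X] ≥ 1, the first-moment bound is inconclusive at n = 21; it does NOT by itself certify R_4(4) > 21.

E[X] = 5985/1024 ≈ 5.844727; E[X] ≥ 1; first-moment method inconclusive here.


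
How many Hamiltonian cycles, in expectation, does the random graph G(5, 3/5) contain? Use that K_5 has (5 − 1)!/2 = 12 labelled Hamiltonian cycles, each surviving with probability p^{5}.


K_5 has (5 − 1)!/2 = 12 labelled Hamiltonian cycles.
For each such Hamiltonian cycle H, let X_H = 1 if all 5 edges of H are present in G. Then P[X_H = 1] = p^{5} = (3/5)^{5} = 243/3125.
By linearity: E[X] = Σ_H E[X_H] = 12 · p^{5} = 12 · 243/3125 = 2916/3125.
Numerically: E[X] ≈ 0.93312.

E[X] = 12 · (3/5)^{5} = 2916/3125 ≈ 0.93312.


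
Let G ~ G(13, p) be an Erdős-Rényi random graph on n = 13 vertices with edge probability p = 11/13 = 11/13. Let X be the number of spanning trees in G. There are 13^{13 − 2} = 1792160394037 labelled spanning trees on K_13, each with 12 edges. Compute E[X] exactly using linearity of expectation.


K_13 has 13^{13 − 2} = 1792160394037 labelled spanning trees.
For each such spanning tree H, let X_H = 1 if all 12 edges of H are present in G. Then P[X_H = 1] = p^{12} = (11/13)^{12} = 3138428376721/23298085122481.
By linearity of expectation: E[X] = Σ_H E[X_H] = 1792160394037 · p^{12} = 1792160394037 · 3138428376721/23298085122481 = 3138428376721/13.
Numerically: E[X] ≈ 2.41e+11.

E[X] = 1792160394037 · (11/13)^{12} = 3138428376721/13 ≈ 2.41e+11.


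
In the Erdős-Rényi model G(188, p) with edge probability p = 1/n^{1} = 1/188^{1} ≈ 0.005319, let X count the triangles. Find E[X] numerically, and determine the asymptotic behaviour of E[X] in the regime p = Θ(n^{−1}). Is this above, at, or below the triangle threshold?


Number of potential triangles: C(188, 3) = 1089836.
Each occurs with probability p³ ≈ (0.005319)³ ≈ 1.504965e-07.
By linearity: E[X] = C(188, 3)·p³ ≈ 1089836 · 1.504965e-07 ≈ 0.1640.
Here α = 1, so p = 1/n is exactly at the triangle threshold p ~ 1/n. Asymptotically E[X] → c³/6 = 1³/6 = 1/6 ≈ 0.1667, a bounded constant. In this regime the triangle count is asymptotically Poisson(c³/6).

E[X] ≈ 0.1640; in regime p = Θ(1/n^{1}) E[X] stays bounded (at the triangle threshold p ~ 1/n).


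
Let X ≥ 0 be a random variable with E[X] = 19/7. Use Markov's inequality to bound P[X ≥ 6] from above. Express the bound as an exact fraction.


μ = E[X] = 19/7, a = 6.
Markov: P[X ≥ 6] ≤ μ/a = (19/7)/6 = 19/42.
Numerically: ≈ 0.452.
(Since a = 6 > μ = 2.714, the bound 19/42 is < 1 and informative.)

P[X ≥ 6] ≤ 19/42 ≈ 0.452.


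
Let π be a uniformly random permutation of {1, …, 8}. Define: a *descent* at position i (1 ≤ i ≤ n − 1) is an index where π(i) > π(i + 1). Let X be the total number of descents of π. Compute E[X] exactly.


Write X = Σ X_I over i = 1, …, 7, with X_I the indicator of one descent.
There are 7 indicators.
For each fixed i, the pair (π(i), π(i+1)) is a uniformly random ordered pair of distinct values from {1, …, 8}; by symmetry P[π(i) > π(i+1)] = 1/2.
By linearity: E[X] = 7 · (1/2) = (8 − 1) · (1/2) = 7/2 ≈ 3.5000.

E[X] = 7/2 = 3.5000.


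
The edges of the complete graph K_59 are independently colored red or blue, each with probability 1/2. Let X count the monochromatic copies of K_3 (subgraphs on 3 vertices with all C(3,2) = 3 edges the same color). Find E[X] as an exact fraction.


Let X = Σ_S X_S over the C(59, 3) = 32509 subsets S of size 3, where X_S = 1 if the K_3 on S is monochromatic.
For a fixed S, the K_3 on S has C(3, 2) = 3 edges. P[all 3 edges red] = (1/2)^3, and likewise for blue, so P[monochromatic] = 2·(1/2)^3 = 2^{1 − 3} = 1/4.
By linearity: E[X] = C(59, 3) · 2^{1 − 3} = 32509 · 1/4 = 32509/4.
Numerically: E[X] ≈ 8127.2500.

E[X] = C(59,3)·2^(1−C(3,2)) = 32509/4 ≈ 8127.2500.


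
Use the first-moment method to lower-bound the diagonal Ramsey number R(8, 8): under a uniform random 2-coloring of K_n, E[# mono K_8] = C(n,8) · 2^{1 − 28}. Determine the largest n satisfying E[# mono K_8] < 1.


We need C(n, 8) · 2^{1 − 28} < 1, i.e. C(n, 8) < 2^{28 − 1} = 134217728.
Check values of n near the boundary:
  n = 41: C(41, 8) = 95548245; 95548245 < 134217728? YES
  n = 42: C(42, 8) = 118030185; 118030185 < 134217728? YES
  n = 43: C(43, 8) = 145008513; 145008513 < 134217728? NO
  n = 44: C(44, 8) = 177232627; 177232627 < 134217728? NO
The largest n with C(n, 8) < 134217728 is n = 42 (where E[X] = 118030185/134217728 ≈ 0.87939). Hence R(8, 8) > 42, i.e. R(8, 8) ≥ 43.

Largest n = 42; hence R(8, 8) > 42.


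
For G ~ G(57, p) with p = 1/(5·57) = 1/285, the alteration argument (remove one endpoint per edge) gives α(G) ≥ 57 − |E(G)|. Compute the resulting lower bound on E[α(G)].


E[|E(G)|] = C(57, 2)·p = 1596 · (1/285) = 28/5.
E[α(G)] ≥ n − E[|E(G)|] = 57 − 28/5 = 257/5.
Numerically: ≈ 51.400.
(This is only a lower bound; the true E[α(G)] may be larger.)

E[α(G)] ≥ 257/5 ≈ 51.400.


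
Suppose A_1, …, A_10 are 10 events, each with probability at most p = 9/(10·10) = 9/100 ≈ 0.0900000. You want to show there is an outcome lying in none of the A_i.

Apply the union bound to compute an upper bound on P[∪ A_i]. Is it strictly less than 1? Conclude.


Union bound: P[∪_{i=1}^{10} A_i] ≤ Σ_i P[A_i] ≤ 10·p = 10·(9/100) = 9/10.
Numerically: 9/10 ≈ 0.9000000.
Is 9/10 < 1? YES.
Since P[∪ A_i] ≤ 9/10 < 1, the complement has P[∩ A_i^c] ≥ 1 − 9/10 = 1/10 > 0, so some outcome avoids every A_i.

10·p = 9/10 ≈ 0.9000000; existence CERTIFIED by the union bound.


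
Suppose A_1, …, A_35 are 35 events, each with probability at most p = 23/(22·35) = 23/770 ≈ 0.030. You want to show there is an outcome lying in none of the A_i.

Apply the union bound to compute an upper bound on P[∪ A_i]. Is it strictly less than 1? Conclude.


Union bound: P[∪_{i=1}^{35} A_i] ≤ Σ_i P[A_i] ≤ 35·p = 35·(23/770) = 23/22.
Numerically: 23/22 ≈ 1.045.
Is 23/22 < 1? NO.
Since the bound 23/22 is ≥ 1, the union bound is uninformative here; it does NOT by itself certify existence.

35·p = 23/22 ≈ 1.045; existence NOT certified by the union bound.


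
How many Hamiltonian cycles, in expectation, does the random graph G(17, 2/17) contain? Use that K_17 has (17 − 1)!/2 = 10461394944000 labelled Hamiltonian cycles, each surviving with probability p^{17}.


K_17 has (17 − 1)!/2 = 10461394944000 labelled Hamiltonian cycles.
For each such Hamiltonian cycle H, let X_H = 1 if all 17 edges of H are present in G. Then P[X_H = 1] = p^{17} = (2/17)^{17} = 131072/827240261886336764177.
By linearity: E[X] = Σ_H E[X_H] = 10461394944000 · p^{17} = 10461394944000 · 131072/827240261886336764177 = 1371195958099968000/827240261886336764177.
Numerically: E[X] ≈ 0.0016576.

E[X] = 10461394944000 · (2/17)^{17} = 1371195958099968000/827240261886336764177 ≈ 0.0016576.


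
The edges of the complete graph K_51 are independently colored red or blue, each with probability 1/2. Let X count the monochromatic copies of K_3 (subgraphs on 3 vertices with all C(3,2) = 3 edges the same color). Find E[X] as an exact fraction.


Let X = Σ_S X_S over the C(51, 3) = 20825 subsets S of size 3, where X_S = 1 if the K_3 on S is monochromatic.
For a fixed S, the K_3 on S has C(3, 2) = 3 edges. P[all 3 edges red] = (1/2)^3, and likewise for blue, so P[monochromatic] = 2·(1/2)^3 = 2^{1 − 3} = 1/4.
By linearity of expectation: E[X] = C(51, 3) · 2^{1 − 3} = 20825 · 1/4 = 20825/4.
Numerically: E[X] ≈ 5206.250000.

E[X] = C(51,3)·2^(1−C(3,2)) = 20825/4 ≈ 5206.250000.


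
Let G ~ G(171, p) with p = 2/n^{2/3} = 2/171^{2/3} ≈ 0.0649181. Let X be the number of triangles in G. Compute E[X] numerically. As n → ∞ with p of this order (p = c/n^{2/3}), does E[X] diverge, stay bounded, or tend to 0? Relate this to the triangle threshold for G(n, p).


Number of potential triangles: C(171, 3) = 818805.
Each occurs with probability p³ ≈ (0.0649181)³ ≈ 2.73588455e-04.
By linearity: E[X] = C(171, 3)·p³ ≈ 818805 · 2.73588455e-04 ≈ 224.015595.
Since α = 2/3 < 1, p = c/n^{2/3} ≫ 1/n is above the triangle threshold p ~ 1/n. Asymptotically E[X] ~ (c³/6)·n^{3(1−α)} = (2³/6)·n^{1} → ∞; triangles are abundant w.h.p.

E[X] ≈ 224.015595; in regime p = Θ(1/n^{2/3}) E[X] diverges (above the triangle threshold p ~ 1/n).


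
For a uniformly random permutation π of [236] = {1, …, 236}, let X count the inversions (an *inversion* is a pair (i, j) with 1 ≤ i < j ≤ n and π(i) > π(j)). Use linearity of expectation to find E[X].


Write X = Σ X_I over the C(236, 2) = 27730 pairs i < j, with X_I the indicator of one inversion.
There are 27730 indicators.
For each fixed pair i < j, the values π(i) and π(j) are two distinct elements of {1, …, 236} in uniformly random order; by symmetry P[π(i) > π(j)] = 1/2.
By linearity: E[X] = 27730 · (1/2) = C(236, 2) · (1/2) = 27730/2 = 13865 ≈ 13865.0000.

E[X] = 13865 = 13865.0000.


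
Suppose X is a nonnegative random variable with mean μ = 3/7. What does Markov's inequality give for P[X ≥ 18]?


μ = E[X] = 3/7, a = 18.
Markov: P[X ≥ 18] ≤ μ/a = (3/7)/18 = 1/42.
Numerically: ≈ 0.024.
(Since a = 18 > μ = 0.429, the bound 1/42 is < 1 and informative.)

P[X ≥ 18] ≤ 1/42 ≈ 0.024.


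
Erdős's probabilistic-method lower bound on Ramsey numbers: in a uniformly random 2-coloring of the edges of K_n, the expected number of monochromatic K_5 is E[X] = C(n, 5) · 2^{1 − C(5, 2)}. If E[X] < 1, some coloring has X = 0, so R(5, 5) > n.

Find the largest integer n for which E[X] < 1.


We need C(n, 5) · 2^{1 − 10} < 1, i.e. C(n, 5) < 2^{10 − 1} = 512.
Check values of n near the boundary:
  n = 7: C(7, 5) = 21; 21 < 512? YES
  n = 8: C(8, 5) = 56; 56 < 512? YES
  n = 9: C(9, 5) = 126; 126 < 512? YES
  n = 10: C(10, 5) = 252; 252 < 512? YES
  n = 11: C(11, 5) = 462; 462 < 512? YES
  n = 12: C(12, 5) = 792; 792 < 512? NO
  n = 13: C(13, 5) = 1287; 1287 < 512? NO
The largest n with C(n, 5) < 512 is n = 11 (where E[X] = 231/256 ≈ 0.9023438). Hence R(5, 5) > 11, i.e. R(5, 5) ≥ 12.

Largest n = 11; hence R(5, 5) > 11.


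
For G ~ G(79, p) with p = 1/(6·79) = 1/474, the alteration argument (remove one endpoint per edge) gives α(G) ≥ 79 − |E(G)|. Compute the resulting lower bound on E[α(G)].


E[|E(G)|] = C(79, 2)·p = 3081 · (1/474) = 13/2.
E[α(G)] ≥ n − E[|E(G)|] = 79 − 13/2 = 145/2.
Numerically: ≈ 72.500000.
(This is only a lower bound; the true E[α(G)] may be larger.)

E[α(G)] ≥ 145/2 ≈ 72.500000.


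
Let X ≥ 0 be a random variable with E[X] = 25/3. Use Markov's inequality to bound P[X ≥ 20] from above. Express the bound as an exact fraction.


μ = E[X] = 25/3, a = 20.
Markov: P[X ≥ 20] ≤ μ/a = (25/3)/20 = 5/12.
Numerically: ≈ 0.41667.
(Since a = 20 > μ = 8.33333, the bound 5/12 is < 1 and informative.)

P[X ≥ 20] ≤ 5/12 ≈ 0.41667.


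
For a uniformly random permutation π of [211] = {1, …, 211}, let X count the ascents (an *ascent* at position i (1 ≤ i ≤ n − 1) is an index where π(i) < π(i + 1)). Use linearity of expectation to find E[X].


Write X = Σ X_I over i = 1, …, 210, with X_I the indicator of one ascent.
There are 210 indicators.
For each fixed i, the pair (π(i), π(i+1)) is a uniformly random ordered pair of distinct values from {1, …, 211}; by symmetry P[π(i) < π(i+1)] = 1/2.
By linearity: E[X] = 210 · (1/2) = (211 − 1) · (1/2) = 105 ≈ 105.000.

E[X] = 105 = 105.000.


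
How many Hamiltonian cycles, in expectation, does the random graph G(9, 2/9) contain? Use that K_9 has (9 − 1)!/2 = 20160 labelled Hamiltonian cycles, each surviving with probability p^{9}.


K_9 has (9 − 1)!/2 = 20160 labelled Hamiltonian cycles.
For each such Hamiltonian cycle H, let X_H = 1 if all 9 edges of H are present in G. Then P[X_H = 1] = p^{9} = (2/9)^{9} = 512/387420489.
By linearity of expectation: E[X] = Σ_H E[X_H] = 20160 · p^{9} = 20160 · 512/387420489 = 1146880/43046721.
Numerically: E[X] ≈ 0.0266427.

E[X] = 20160 · (2/9)^{9} = 1146880/43046721 ≈ 0.0266427.


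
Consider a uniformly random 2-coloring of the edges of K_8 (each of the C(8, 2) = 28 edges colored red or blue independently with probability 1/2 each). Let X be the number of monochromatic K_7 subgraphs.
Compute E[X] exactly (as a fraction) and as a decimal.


Let X = Σ_S X_S over the C(8, 7) = 8 subsets S of size 7, where X_S = 1 if the K_7 on S is monochromatic.
For a fixed S, the K_7 on S has C(7, 2) = 21 edges. P[all 21 edges red] = (1/2)^21, and likewise for blue, so P[monochromatic] = 2·(1/2)^21 = 2^{1 − 21} = 1/1048576.
Summing: E[X] = C(8, 7) · 2^{1 − 21} = 8 · 1/1048576 = 1/131072.
Numerically: E[X] ≈ 0.000008.

E[X] = C(8,7)·2^(1−C(7,2)) = 1/131072 ≈ 0.000008.


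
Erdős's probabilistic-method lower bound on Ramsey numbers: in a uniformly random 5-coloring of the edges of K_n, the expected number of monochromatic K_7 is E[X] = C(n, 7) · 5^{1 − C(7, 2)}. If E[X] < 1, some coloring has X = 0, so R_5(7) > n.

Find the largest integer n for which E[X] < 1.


We need C(n, 7) · 5^{1 − 21} < 1, i.e. C(n, 7) < 5^{21 − 1} = 95367431640625.
Check values of n near the boundary:
  n = 332: C(332, 7) = 82772214646616; 82772214646616 < 95367431640625? YES
  n = 333: C(333, 7) = 84549532139028; 84549532139028 < 95367431640625? YES
  n = 334: C(334, 7) = 86359460961576; 86359460961576 < 95367431640625? YES
  n = 335: C(335, 7) = 88202498238195; 88202498238195 < 95367431640625? YES
  n = 336: C(336, 7) = 90079147136880; 90079147136880 < 95367431640625? YES
  n = 337: C(337, 7) = 91989916924632; 91989916924632 < 95367431640625? YES
  n = 338: C(338, 7) = 93935323022736; 93935323022736 < 95367431640625? YES
  n = 339: C(339, 7) = 95915887062372; 95915887062372 < 95367431640625? NO
The largest n with C(n, 7) < 95367431640625 is n = 338 (where E[X] = 93935323022736/95367431640625 ≈ 0.985). Hence R_5(7) > 338, i.e. R_5(7) ≥ 339.

Largest n = 338; hence R_5(7) > 338.


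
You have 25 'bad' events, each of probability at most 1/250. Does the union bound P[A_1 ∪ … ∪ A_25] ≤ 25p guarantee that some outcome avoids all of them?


Union bound: P[∪_{i=1}^{25} A_i] ≤ Σ_i P[A_i] ≤ 25·p = 25·(1/250) = 1/10.
Numerically: 1/10 ≈ 0.1000000.
Is 1/10 < 1? YES.
Since P[∪ A_i] ≤ 1/10 < 1, the complement has P[∩ A_i^c] ≥ 1 − 1/10 = 9/10 > 0, so some outcome avoids every A_i.

25·p = 1/10 ≈ 0.1000000; existence CERTIFIED by the union bound.


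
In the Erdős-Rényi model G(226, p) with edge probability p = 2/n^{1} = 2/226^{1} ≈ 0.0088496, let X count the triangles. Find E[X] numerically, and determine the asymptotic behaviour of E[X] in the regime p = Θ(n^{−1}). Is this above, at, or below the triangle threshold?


Number of potential triangles: C(226, 3) = 1898400.
Each occurs with probability p³ ≈ (0.0088496)³ ≈ 6.9305016e-07.
By linearity: E[X] = C(226, 3)·p³ ≈ 1898400 · 6.9305016e-07 ≈ 1.31569.
Here α = 1, so p = 2/n is exactly at the triangle threshold p ~ 1/n. Asymptotically E[X] → c³/6 = 2³/6 = 4/3 ≈ 1.33333, a bounded constant. In this regime the triangle count is asymptotically Poisson(c³/6).

E[X] ≈ 1.31569; in regime p = Θ(1/n^{1}) E[X] stays bounded (at the triangle threshold p ~ 1/n).


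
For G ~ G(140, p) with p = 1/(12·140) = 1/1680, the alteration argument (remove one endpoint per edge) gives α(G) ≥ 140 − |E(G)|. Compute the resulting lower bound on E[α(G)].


E[|E(G)|] = C(140, 2)·p = 9730 · (1/1680) = 139/24.
E[α(G)] ≥ n − E[|E(G)|] = 140 − 139/24 = 3221/24.
Numerically: ≈ 134.2083.
(This is only a lower bound; the true E[α(G)] may be larger.)

E[α(G)] ≥ 3221/24 ≈ 134.2083.


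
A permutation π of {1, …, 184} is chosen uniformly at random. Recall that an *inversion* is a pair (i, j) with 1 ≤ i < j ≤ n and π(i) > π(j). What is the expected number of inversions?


Write X = Σ X_I over the C(184, 2) = 16836 pairs i < j, with X_I the indicator of one inversion.
There are 16836 indicators.
For each fixed pair i < j, the values π(i) and π(j) are two distinct elements of {1, …, 184} in uniformly random order; by symmetry P[π(i) > π(j)] = 1/2.
By linearity: E[X] = 16836 · (1/2) = C(184, 2) · (1/2) = 16836/2 = 8418 ≈ 8418.000.

E[X] = 8418 = 8418.000.


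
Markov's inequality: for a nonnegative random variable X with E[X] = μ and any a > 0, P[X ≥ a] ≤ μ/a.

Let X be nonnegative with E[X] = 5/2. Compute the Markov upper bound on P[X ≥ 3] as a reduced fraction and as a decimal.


μ = E[X] = 5/2, a = 3.
Markov: P[X ≥ 3] ≤ μ/a = (5/2)/3 = 5/6.
Numerically: ≈ 0.833.
(Since a = 3 > μ = 2.500, the bound 5/6 is < 1 and informative.)

P[X ≥ 3] ≤ 5/6 ≈ 0.833.


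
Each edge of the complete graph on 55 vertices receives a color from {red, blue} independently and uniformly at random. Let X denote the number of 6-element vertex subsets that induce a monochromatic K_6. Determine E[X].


Let X = Σ_S X_S over the C(55, 6) = 28989675 subsets S of size 6, where X_S = 1 if the K_6 on S is monochromatic.
For a fixed S, the K_6 on S has C(6, 2) = 15 edges. P[all 15 edges red] = (1/2)^15, and likewise for blue, so P[monochromatic] = 2·(1/2)^15 = 2^{1 − 15} = 1/16384.
By linearity of expectation: E[X] = C(55, 6) · 2^{1 − 15} = 28989675 · 1/16384 = 28989675/16384.
Numerically: E[X] ≈ 1769.3893.

E[X] = C(55,6)·2^(1−C(6,2)) = 28989675/16384 ≈ 1769.3893.


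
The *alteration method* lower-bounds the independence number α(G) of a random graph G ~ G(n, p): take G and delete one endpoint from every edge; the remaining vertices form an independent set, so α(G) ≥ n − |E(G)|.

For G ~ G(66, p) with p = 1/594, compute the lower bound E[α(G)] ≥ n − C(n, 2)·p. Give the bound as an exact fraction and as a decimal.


E[|E(G)|] = C(66, 2)·p = 2145 · (1/594) = 65/18.
E[α(G)] ≥ n − E[|E(G)|] = 66 − 65/18 = 1123/18.
Numerically: ≈ 62.38889.
(This is only a lower bound; the true E[α(G)] may be larger.)

E[α(G)] ≥ 1123/18 ≈ 62.38889.


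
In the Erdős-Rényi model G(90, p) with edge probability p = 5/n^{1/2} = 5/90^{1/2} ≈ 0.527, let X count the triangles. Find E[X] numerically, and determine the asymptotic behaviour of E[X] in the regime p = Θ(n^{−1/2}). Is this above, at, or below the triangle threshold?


Number of potential triangles: C(90, 3) = 117480.
Each occurs with probability p³ ≈ (0.527)³ ≈ 1.46402e-01.
By linearity: E[X] = C(90, 3)·p³ ≈ 117480 · 1.46402e-01 ≈ 17199.277.
Since α = 1/2 < 1, p = c/n^{1/2} ≫ 1/n is above the triangle threshold p ~ 1/n. Asymptotically E[X] ~ (c³/6)·n^{3(1−α)} = (5³/6)·n^{1.5} → ∞; triangles are abundant w.h.p.

E[X] ≈ 17199.277; in regime p = Θ(1/n^{1/2}) E[X] diverges (above the triangle threshold p ~ 1/n).


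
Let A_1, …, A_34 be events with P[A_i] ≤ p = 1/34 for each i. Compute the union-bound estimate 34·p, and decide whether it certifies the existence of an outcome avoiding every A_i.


Union bound: P[∪_{i=1}^{34} A_i] ≤ Σ_i P[A_i] ≤ 34·p = 34·(1/34) = 1.
Numerically: 1 ≈ 1.000.
Is 1 < 1? NO.
Since the bound 1 is ≥ 1, the union bound is uninformative here; it does NOT by itself certify existence.

34·p = 1 ≈ 1.000; existence NOT certified by the union bound.


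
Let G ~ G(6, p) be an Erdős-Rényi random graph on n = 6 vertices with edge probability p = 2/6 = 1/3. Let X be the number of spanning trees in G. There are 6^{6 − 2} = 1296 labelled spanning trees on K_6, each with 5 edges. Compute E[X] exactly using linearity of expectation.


K_6 has 6^{6 − 2} = 1296 labelled spanning trees.
For each such spanning tree H, let X_H = 1 if all 5 edges of H are present in G. Then P[X_H = 1] = p^{5} = (1/3)^{5} = 1/243.
By linearity: E[X] = Σ_H E[X_H] = 1296 · p^{5} = 1296 · 1/243 = 16/3.
Numerically: E[X] ≈ 5.33333.

E[X] = 1296 · (1/3)^{5} = 16/3 ≈ 5.33333.


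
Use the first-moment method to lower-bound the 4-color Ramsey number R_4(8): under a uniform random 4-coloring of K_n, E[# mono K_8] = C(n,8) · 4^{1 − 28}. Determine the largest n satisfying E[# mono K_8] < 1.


We need C(n, 8) · 4^{1 − 28} < 1, i.e. C(n, 8) < 4^{28 − 1} = 18014398509481984.
Check values of n near the boundary:
  n = 404: C(404, 8) = 16415071523485570; 16415071523485570 < 18014398509481984? YES
  n = 405: C(405, 8) = 16745853821188050; 16745853821188050 < 18014398509481984? YES
  n = 406: C(406, 8) = 17082453897995850; 17082453897995850 < 18014398509481984? YES
  n = 407: C(407, 8) = 17424959239309050; 17424959239309050 < 18014398509481984? YES
  n = 408: C(408, 8) = 17773458424095231; 17773458424095231 < 18014398509481984? YES
  n = 409: C(409, 8) = 18128041135797879; 18128041135797879 < 18014398509481984? NO
The largest n with C(n, 8) < 18014398509481984 is n = 408 (where E[X] = 17773458424095231/18014398509481984 ≈ 0.986625). Hence R_4(8) > 408, i.e. R_4(8) ≥ 409.

Largest n = 408; hence R_4(8) > 408.


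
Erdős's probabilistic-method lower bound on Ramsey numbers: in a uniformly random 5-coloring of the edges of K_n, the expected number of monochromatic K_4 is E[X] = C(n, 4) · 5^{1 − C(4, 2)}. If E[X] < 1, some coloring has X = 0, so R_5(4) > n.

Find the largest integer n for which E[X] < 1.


We need C(n, 4) · 5^{1 − 6} < 1, i.e. C(n, 4) < 5^{6 − 1} = 3125.
Check values of n near the boundary:
  n = 13: C(13, 4) = 715; 715 < 3125? YES
  n = 14: C(14, 4) = 1001; 1001 < 3125? YES
  n = 15: C(15, 4) = 1365; 1365 < 3125? YES
  n = 16: C(16, 4) = 1820; 1820 < 3125? YES
  n = 17: C(17, 4) = 2380; 2380 < 3125? YES
  n = 18: C(18, 4) = 3060; 3060 < 3125? YES
  n = 19: C(19, 4) = 3876; 3876 < 3125? NO
  n = 20: C(20, 4) = 4845; 4845 < 3125? NO
  n = 21: C(21, 4) = 5985; 5985 < 3125? NO
The largest n with C(n, 4) < 3125 is n = 18 (where E[X] = 612/625 ≈ 0.97920). Hence R_5(4) > 18, i.e. R_5(4) ≥ 19.

Largest n = 18; hence R_5(4) > 18.


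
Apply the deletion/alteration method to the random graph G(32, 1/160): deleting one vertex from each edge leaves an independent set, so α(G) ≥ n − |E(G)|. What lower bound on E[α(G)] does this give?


E[|E(G)|] = C(32, 2)·p = 496 · (1/160) = 31/10.
E[α(G)] ≥ n − E[|E(G)|] = 32 − 31/10 = 289/10.
Numerically: ≈ 28.900.
(This is only a lower bound; the true E[α(G)] may be larger.)

E[α(G)] ≥ 289/10 ≈ 28.900.


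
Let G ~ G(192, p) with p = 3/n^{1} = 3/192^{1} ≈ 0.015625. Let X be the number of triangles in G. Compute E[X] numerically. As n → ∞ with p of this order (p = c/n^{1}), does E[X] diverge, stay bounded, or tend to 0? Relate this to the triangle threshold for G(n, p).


Number of potential triangles: C(192, 3) = 1161280.
Each occurs with probability p³ ≈ (0.015625)³ ≈ 3.8146973e-06.
By linearity: E[X] = C(192, 3)·p³ ≈ 1161280 · 3.8146973e-06 ≈ 4.42993.
Here α = 1, so p = 3/n is exactly at the triangle threshold p ~ 1/n. Asymptotically E[X] → c³/6 = 3³/6 = 9/2 ≈ 4.50000, a bounded constant. In this regime the triangle count is asymptotically Poisson(c³/6).

E[X] ≈ 4.42993; in regime p = Θ(1/n^{1}) E[X] stays bounded (at the triangle threshold p ~ 1/n).


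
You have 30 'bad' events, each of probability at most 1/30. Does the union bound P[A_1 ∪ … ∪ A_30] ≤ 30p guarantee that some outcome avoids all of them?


Union bound: P[∪_{i=1}^{30} A_i] ≤ Σ_i P[A_i] ≤ 30·p = 30·(1/30) = 1.
Numerically: 1 ≈ 1.0000.
Is 1 < 1? NO.
Since the bound 1 is ≥ 1, the union bound is uninformative here; it does NOT by itself certify existence.

30·p = 1 ≈ 1.0000; existence NOT certified by the union bound.


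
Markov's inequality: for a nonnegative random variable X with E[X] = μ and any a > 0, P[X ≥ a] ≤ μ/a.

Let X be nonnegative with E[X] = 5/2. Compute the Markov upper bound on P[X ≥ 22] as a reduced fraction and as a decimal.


μ = E[X] = 5/2, a = 22.
Markov: P[X ≥ 22] ≤ μ/a = (5/2)/22 = 5/44.
Numerically: ≈ 0.114.
(Since a = 22 > μ = 2.500, the bound 5/44 is < 1 and informative.)

P[X ≥ 22] ≤ 5/44 ≈ 0.114.


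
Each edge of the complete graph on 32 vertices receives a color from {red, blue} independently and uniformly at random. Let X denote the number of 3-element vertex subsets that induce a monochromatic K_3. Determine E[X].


Let X = Σ_S X_S over the C(32, 3) = 4960 subsets S of size 3, where X_S = 1 if the K_3 on S is monochromatic.
For a fixed S, the K_3 on S has C(3, 2) = 3 edges. P[all 3 edges red] = (1/2)^3, and likewise for blue, so P[monochromatic] = 2·(1/2)^3 = 2^{1 − 3} = 1/4.
By linearity of expectation: E[X] = C(32, 3) · 2^{1 − 3} = 4960 · 1/4 = 1240.
Numerically: E[X] ≈ 1240.00000.

E[X] = C(32,3)·2^(1−C(3,2)) = 1240 ≈ 1240.00000.
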